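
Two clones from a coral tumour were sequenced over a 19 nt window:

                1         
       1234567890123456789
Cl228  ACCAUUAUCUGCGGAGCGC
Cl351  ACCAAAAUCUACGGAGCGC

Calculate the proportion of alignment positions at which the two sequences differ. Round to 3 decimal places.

0.158

Differing sites — 5:U/A; 6:U/A; 11:G/A.
There are 3 differences over 19 sites, so p = 3/19 = 0.158.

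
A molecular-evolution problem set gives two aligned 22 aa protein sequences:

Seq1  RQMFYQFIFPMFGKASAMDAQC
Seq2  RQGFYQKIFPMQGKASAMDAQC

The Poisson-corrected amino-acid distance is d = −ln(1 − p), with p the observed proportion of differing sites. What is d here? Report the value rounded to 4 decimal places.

0.1466

The sequences differ at positions 3 (M/G), 7 (F/K), 12 (F/Q).
p = 3/22 = 0.136364.
d = −ln(1 − 0.136364) = −ln(0.863636) = 0.1466.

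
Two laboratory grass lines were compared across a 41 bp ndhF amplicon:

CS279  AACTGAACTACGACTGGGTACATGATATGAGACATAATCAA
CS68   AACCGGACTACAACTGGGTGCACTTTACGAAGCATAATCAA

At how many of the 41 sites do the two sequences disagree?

Differing sites — 4:T/C; 6:A/G; 12:G/A; 20:A/G; 23:T/C; 24:G/T; 25:A/T; 28:T/C; 31:G/A; 32:A/G.
That gives 10 mismatches out of 41 aligned sites, so the Hamming distance is 10.

10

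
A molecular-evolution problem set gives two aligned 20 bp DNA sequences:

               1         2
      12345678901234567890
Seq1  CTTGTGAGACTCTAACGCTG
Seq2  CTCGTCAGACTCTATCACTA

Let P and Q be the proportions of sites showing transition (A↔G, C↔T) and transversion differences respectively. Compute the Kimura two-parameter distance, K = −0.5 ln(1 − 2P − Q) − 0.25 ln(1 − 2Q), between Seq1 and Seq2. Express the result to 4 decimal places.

0.3112

The sequences differ at positions 3 (T/C, transition), 6 (G/C, transversion), 15 (A/T, transversion), 17 (G/A, transition), 20 (G/A, transition).
Of the 5 differences, 3 transitions and 2 transversions over 20 sites: P = 3/20 = 0.150000, Q = 2/20 = 0.100000.
d = −0.5·ln(0.600000) − 0.25·ln(0.800000) = −0.5·(-0.510826) − 0.25·(-0.223144) = 0.3112.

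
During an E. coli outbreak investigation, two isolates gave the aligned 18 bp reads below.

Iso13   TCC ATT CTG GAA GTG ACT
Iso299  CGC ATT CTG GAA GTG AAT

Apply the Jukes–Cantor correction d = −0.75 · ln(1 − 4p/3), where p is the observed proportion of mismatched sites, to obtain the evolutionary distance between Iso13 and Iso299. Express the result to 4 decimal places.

Mismatches occur at site 1 (T→C), site 2 (C→G), site 17 (C→A).
p = 3/18 = 0.166667.
d = −0.75 · ln(1 − (4/3)·0.166667) = −0.75 · ln(0.777777) = −0.75 · (-0.251315) = 0.1885.

0.1885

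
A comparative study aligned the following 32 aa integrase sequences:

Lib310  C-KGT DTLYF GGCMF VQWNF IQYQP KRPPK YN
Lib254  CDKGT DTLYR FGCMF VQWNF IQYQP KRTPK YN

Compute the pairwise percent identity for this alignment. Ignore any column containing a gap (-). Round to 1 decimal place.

90.3%

Excluding the 1 gap column leaves 31 comparable sites.
Mismatches occur at site 10 (F→R), site 11 (G→F), site 28 (P→T).
28 of the 31 comparable sites match, so the percent identity is 28/31 × 100 = 90.3%.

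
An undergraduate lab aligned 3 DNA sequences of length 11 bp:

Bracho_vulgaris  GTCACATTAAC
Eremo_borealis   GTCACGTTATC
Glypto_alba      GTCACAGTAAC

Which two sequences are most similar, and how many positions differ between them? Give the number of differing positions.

1

Pairwise Hamming distances:
  Bracho_vulgaris vs Eremo_borealis: 2
  Bracho_vulgaris vs Glypto_alba: 1
  Eremo_borealis vs Glypto_alba: 3
The smallest is 1, between Bracho_vulgaris and Glypto_alba.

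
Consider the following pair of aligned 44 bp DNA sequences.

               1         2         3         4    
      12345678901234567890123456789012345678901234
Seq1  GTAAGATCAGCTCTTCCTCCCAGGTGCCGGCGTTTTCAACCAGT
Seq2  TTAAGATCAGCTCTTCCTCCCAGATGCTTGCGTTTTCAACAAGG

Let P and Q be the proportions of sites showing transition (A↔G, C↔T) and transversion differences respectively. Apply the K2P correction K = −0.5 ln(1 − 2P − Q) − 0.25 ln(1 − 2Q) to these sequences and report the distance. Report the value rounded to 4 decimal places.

0.1505

The sequences differ at positions 1 (G/T, transversion), 24 (G/A, transition), 28 (C/T, transition), 29 (G/T, transversion), 41 (C/A, transversion), 44 (T/G, transversion).
Of the 6 differences, 2 transitions and 4 transversions over 44 sites: P = 2/44 = 0.045455, Q = 4/44 = 0.090909.
d = −0.5·ln(0.818181) − 0.25·ln(0.818182) = −0.5·(-0.200672) − 0.25·(-0.200670) = 0.1505.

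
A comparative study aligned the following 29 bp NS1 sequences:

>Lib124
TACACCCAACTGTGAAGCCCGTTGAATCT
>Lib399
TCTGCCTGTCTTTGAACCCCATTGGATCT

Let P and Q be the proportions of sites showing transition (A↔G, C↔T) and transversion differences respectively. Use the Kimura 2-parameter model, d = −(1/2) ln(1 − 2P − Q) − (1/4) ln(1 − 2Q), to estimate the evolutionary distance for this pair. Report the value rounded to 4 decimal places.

0.4819

Differing sites — 2:A/C (Tv); 3:C/T (Ti); 4:A/G (Ti); 7:C/T (Ti); 8:A/G (Ti); 9:A/T (Tv); 12:G/T (Tv); 17:G/C (Tv); 21:G/A (Ti); 25:A/G (Ti).
Of the 10 differences, 6 transitions and 4 transversions over 29 sites: P = 6/29 = 0.206897, Q = 4/29 = 0.137931.
d = −0.5·ln(0.448275) − 0.25·ln(0.724138) = −0.5·(-0.802348) − 0.25·(-0.322773) = 0.4819.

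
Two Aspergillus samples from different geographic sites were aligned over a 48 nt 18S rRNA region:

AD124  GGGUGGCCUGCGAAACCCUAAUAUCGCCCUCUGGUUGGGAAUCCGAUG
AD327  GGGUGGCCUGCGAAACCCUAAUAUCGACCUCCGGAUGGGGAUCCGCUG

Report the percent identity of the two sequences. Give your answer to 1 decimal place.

89.6%

Mismatches occur at site 27 (C/A), site 32 (U/C), site 35 (U/A), site 40 (A/G), site 46 (A/C).
43 of the 48 sites match, so the percent identity is 43/48 × 100 = 89.6%.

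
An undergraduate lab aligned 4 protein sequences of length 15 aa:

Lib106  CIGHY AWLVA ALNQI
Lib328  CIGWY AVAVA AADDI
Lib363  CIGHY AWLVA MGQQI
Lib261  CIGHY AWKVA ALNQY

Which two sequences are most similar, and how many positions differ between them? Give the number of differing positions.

Pairwise Hamming distances:
  Lib106 vs Lib328: 6
  Lib106 vs Lib363: 3
  Lib106 vs Lib261: 2
  Lib328 vs Lib363: 7
  Lib328 vs Lib261: 7
  Lib363 vs Lib261: 5
The smallest is 2, between Lib106 and Lib261.

2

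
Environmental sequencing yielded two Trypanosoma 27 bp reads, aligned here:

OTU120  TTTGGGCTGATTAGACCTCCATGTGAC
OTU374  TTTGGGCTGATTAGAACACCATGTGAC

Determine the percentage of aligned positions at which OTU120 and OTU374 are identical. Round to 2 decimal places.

Mismatches occur at site 16 (C/A), site 18 (T/A).
25 of the 27 sites match, so the percent identity is 25/27 × 100 = 92.59%.

92.59%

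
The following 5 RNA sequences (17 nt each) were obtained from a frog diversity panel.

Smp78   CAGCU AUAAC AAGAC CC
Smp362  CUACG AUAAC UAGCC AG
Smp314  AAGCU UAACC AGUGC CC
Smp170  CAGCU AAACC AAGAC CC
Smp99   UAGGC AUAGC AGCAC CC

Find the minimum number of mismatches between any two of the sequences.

Pairwise Hamming distances:
  Smp78 vs Smp362: 7
  Smp78 vs Smp314: 7
  Smp78 vs Smp170: 2
  Smp78 vs Smp99: 6
  Smp362 vs Smp314: 13
  Smp362 vs Smp170: 9
  Smp362 vs Smp99: 12
  Smp314 vs Smp170: 5
  Smp314 vs Smp99: 8
  Smp170 vs Smp99: 7
The smallest is 2, between Smp78 and Smp170.

2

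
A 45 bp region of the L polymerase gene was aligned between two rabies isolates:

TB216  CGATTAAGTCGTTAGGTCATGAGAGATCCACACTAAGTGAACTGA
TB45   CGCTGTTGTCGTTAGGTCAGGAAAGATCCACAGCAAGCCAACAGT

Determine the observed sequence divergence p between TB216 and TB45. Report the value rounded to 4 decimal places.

0.2667

The sequences differ at positions 3 (A/C), 5 (T/G), 6 (A/T), 7 (A/T), 20 (T/G), 23 (G/A), 33 (C/G), 34 (T/C), 38 (T/C), 39 (G/C), 43 (T/A), 45 (A/T).
There are 12 differences over 45 sites, so p = 12/45 = 0.2667.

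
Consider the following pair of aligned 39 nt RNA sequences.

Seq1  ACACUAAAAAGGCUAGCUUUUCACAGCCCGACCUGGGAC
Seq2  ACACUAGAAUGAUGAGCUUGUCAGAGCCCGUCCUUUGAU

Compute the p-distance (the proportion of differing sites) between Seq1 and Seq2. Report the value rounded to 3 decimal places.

0.282

The sequences differ at positions 7 (A/G), 10 (A/U), 12 (G/A), 13 (C/U), 14 (U/G), 20 (U/G), 24 (C/G), 31 (A/U), 35 (G/U), 36 (G/U), 39 (C/U).
There are 11 differences over 39 sites, so p = 11/39 = 0.282.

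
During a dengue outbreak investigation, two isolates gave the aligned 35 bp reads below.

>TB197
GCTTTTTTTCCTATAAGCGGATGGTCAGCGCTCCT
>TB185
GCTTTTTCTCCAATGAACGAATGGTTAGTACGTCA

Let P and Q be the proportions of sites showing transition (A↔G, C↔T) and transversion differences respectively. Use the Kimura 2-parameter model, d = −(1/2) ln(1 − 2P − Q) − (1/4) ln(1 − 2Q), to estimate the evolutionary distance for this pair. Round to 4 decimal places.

The sequences differ at positions 8 (T/C, transition), 12 (T/A, transversion), 15 (A/G, transition), 17 (G/A, transition), 20 (G/A, transition), 26 (C/T, transition), 29 (C/T, transition), 30 (G/A, transition), 32 (T/G, transversion), 33 (C/T, transition), 35 (T/A, transversion).
Of the 11 differences, 8 transitions and 3 transversions over 35 sites: P = 8/35 = 0.228571, Q = 3/35 = 0.085714.
d = −0.5·ln(0.457144) − 0.25·ln(0.828572) = −0.5·(-0.782757) − 0.25·(-0.188052) = 0.4384.

0.4384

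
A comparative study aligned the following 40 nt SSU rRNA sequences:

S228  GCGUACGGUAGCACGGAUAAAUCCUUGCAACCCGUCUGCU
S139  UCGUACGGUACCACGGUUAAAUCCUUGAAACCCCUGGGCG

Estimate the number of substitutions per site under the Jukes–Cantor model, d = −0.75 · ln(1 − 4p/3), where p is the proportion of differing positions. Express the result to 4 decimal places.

0.2326

Mismatches occur at site 1 (G↔U), site 11 (G↔C), site 17 (A↔U), site 28 (C↔A), site 34 (G↔C), site 36 (C↔G), site 37 (U↔G), site 40 (U↔G).
p = 8/40 = 0.200000.
d = −0.75 · ln(1 − (4/3)·0.200000) = −0.75 · ln(0.733333) = −0.75 · (-0.310155) = 0.2326.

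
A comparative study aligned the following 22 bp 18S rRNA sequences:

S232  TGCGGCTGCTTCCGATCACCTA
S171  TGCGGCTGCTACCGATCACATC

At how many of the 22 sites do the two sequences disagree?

Mismatches occur at site 11 (T/A), site 20 (C/A), site 22 (A/C).
That gives 3 mismatches out of 22 aligned sites, so the Hamming distance is 3.

3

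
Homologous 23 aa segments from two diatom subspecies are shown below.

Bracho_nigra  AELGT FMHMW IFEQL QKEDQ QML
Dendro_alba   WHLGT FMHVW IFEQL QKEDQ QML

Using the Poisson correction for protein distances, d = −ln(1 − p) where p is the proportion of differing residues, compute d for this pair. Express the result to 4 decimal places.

Mismatches occur at site 1 (A/W), site 2 (E/H), site 9 (M/V).
p = 3/23 = 0.130435.
d = −ln(1 − 0.130435) = −ln(0.869565) = 0.1398.

0.1398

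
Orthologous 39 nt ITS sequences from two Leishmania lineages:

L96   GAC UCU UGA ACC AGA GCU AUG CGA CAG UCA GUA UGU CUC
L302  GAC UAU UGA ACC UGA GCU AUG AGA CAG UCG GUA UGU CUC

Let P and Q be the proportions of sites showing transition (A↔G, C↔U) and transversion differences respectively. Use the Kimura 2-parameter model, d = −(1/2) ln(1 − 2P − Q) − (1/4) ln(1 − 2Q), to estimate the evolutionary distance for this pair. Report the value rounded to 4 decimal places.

Mismatches occur at site 5 (C/A, transversion), site 13 (A/U, transversion), site 22 (C/A, transversion), site 30 (A/G, transition).
Of the 4 differences, 1 transition and 3 transversions over 39 sites: P = 1/39 = 0.025641, Q = 3/39 = 0.076923.
d = −0.5·ln(0.871795) − 0.25·ln(0.846154) = −0.5·(-0.137201) − 0.25·(-0.167054) = 0.1104.

0.1104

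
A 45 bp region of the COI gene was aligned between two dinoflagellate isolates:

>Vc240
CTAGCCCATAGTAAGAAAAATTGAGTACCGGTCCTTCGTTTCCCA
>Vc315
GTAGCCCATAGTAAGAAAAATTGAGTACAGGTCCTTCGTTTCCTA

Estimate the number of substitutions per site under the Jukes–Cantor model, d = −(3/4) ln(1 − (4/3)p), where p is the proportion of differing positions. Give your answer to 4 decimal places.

0.0698

Mismatches occur at site 1 (C↔G), site 29 (C↔A), site 44 (C↔T).
p = 3/45 = 0.066667.
d = −0.75 · ln(1 − (4/3)·0.066667) = −0.75 · ln(0.911111) = −0.75 · (-0.093091) = 0.0698.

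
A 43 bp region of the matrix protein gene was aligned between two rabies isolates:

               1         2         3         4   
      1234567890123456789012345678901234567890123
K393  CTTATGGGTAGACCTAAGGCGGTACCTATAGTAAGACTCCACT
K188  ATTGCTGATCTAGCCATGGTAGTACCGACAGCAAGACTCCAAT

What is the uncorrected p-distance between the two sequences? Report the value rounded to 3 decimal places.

0.372

Differing sites — 1:C/A; 4:A/G; 5:T/C; 6:G/T; 8:G/A; 10:A/C; 11:G/T; 13:C/G; 15:T/C; 17:A/T; 20:C/T; 21:G/A; 27:T/G; 29:T/C; 32:T/C; 42:C/A.
There are 16 differences over 43 sites, so p = 16/43 = 0.372.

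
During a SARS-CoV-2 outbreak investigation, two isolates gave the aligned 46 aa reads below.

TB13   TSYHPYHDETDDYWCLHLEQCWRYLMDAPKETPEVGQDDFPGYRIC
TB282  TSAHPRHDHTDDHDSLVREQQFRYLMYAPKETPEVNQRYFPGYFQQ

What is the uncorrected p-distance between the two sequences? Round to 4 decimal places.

Mismatches occur at site 3 (Y↔A), site 6 (Y↔R), site 9 (E↔H), site 13 (Y↔H), site 14 (W↔D), site 15 (C↔S), site 17 (H↔V), site 18 (L↔R), site 21 (C↔Q), site 22 (W↔F), site 27 (D↔Y), site 36 (G↔N), site 38 (D↔R), site 39 (D↔Y), site 44 (R↔F), site 45 (I↔Q), site 46 (C↔Q).
There are 17 differences over 46 sites, so p = 17/46 = 0.3696.

0.3696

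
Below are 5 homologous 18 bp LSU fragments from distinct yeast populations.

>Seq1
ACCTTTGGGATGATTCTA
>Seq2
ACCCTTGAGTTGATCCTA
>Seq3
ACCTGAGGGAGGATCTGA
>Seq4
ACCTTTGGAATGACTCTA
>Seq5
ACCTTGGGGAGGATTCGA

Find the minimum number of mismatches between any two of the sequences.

2

Pairwise Hamming distances:
  Seq1 vs Seq2: 4
  Seq1 vs Seq3: 6
  Seq1 vs Seq4: 2
  Seq1 vs Seq5: 3
  Seq2 vs Seq3: 8
  Seq2 vs Seq4: 6
  Seq2 vs Seq5: 7
  Seq3 vs Seq4: 8
  Seq3 vs Seq5: 4
  Seq4 vs Seq5: 5
The smallest is 2, between Seq1 and Seq4.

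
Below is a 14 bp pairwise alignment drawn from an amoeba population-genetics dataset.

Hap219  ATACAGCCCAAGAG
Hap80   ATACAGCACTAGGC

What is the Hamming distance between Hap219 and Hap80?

Differing sites — 8:C/A; 10:A/T; 13:A/G; 14:G/C.
That gives 4 mismatches out of 14 aligned sites, so the Hamming distance is 4.

4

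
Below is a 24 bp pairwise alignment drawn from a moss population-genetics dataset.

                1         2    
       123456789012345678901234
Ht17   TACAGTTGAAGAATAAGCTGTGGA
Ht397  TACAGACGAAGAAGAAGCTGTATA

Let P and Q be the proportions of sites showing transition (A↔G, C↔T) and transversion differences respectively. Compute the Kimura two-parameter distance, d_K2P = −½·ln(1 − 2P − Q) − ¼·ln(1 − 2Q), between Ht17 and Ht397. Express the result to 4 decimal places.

Mismatches occur at site 6 (T/A, transversion), site 7 (T/C, transition), site 14 (T/G, transversion), site 22 (G/A, transition), site 23 (G/T, transversion).
Of the 5 differences, 2 transitions and 3 transversions over 24 sites: P = 2/24 = 0.083333, Q = 3/24 = 0.125000.
d = −0.5·ln(0.708334) − 0.25·ln(0.750000) = −0.5·(-0.344840) − 0.25·(-0.287682) = 0.2443.

0.2443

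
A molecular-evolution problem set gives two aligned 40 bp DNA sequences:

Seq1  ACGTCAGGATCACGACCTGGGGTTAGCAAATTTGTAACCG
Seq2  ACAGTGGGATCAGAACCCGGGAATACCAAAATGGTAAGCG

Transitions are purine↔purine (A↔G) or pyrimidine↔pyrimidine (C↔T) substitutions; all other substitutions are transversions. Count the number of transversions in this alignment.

Mismatches occur at site 3 (G/A, transition), site 4 (T/G, transversion), site 5 (C/T, transition), site 6 (A/G, transition), site 13 (C/G, transversion), site 14 (G/A, transition), site 18 (T/C, transition), site 22 (G/A, transition), site 23 (T/A, transversion), site 26 (G/C, transversion), site 31 (T/A, transversion), site 33 (T/G, transversion), site 38 (C/G, transversion).
Of the 13 differences, 6 transitions and 7 transversions, so the answer is 7.

7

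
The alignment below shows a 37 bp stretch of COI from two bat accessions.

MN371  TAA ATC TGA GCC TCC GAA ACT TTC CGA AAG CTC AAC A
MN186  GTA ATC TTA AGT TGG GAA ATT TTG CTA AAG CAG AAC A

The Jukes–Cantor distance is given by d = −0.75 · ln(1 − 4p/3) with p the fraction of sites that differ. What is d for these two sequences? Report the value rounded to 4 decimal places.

The sequences differ at positions 1 (T/G), 2 (A/T), 8 (G/T), 10 (G/A), 11 (C/G), 12 (C/T), 14 (C/G), 15 (C/G), 20 (C/T), 24 (C/G), 26 (G/T), 32 (T/A), 33 (C/G).
p = 13/37 = 0.351351.
d = −0.75 · ln(1 − (4/3)·0.351351) = −0.75 · ln(0.531532) = −0.75 · (-0.631992) = 0.4740.

0.4740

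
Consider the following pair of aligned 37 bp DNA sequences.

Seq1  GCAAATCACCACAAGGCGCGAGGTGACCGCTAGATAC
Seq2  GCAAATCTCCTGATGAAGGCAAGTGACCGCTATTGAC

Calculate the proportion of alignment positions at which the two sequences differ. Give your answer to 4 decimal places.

0.3243

Differing sites — 8:A/T; 11:A/T; 12:C/G; 14:A/T; 16:G/A; 17:C/A; 19:C/G; 20:G/C; 22:G/A; 33:G/T; 34:A/T; 35:T/G.
There are 12 differences over 37 sites, so p = 12/37 = 0.3243.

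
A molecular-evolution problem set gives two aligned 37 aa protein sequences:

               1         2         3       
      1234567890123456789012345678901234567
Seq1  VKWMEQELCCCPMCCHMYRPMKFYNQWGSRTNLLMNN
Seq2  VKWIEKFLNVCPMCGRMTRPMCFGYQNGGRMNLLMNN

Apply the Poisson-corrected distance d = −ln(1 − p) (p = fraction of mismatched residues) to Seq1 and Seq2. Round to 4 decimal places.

0.4754

The sequences differ at positions 4 (M/I), 6 (Q/K), 7 (E/F), 9 (C/N), 10 (C/V), 15 (C/G), 16 (H/R), 18 (Y/T), 22 (K/C), 24 (Y/G), 25 (N/Y), 27 (W/N), 29 (S/G), 31 (T/M).
p = 14/37 = 0.378378.
d = −ln(1 − 0.378378) = −ln(0.621622) = 0.4754.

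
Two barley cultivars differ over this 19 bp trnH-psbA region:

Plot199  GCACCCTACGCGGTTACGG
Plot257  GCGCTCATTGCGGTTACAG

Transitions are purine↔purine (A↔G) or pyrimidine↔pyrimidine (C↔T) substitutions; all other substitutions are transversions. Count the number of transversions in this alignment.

2

Differing sites — 3:A/G (Ti); 5:C/T (Ti); 7:T/A (Tv); 8:A/T (Tv); 9:C/T (Ti); 18:G/A (Ti).
Of the 6 differences, 4 transitions and 2 transversions, so the answer is 2.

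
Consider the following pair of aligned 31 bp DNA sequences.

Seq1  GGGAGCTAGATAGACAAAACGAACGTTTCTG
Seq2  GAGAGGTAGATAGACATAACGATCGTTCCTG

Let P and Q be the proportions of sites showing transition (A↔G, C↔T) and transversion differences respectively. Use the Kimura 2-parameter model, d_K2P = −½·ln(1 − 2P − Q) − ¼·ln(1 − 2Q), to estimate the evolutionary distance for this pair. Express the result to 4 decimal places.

0.1817

The sequences differ at positions 2 (G/A, transition), 6 (C/G, transversion), 17 (A/T, transversion), 23 (A/T, transversion), 28 (T/C, transition).
Of the 5 differences, 2 transitions and 3 transversions over 31 sites: P = 2/31 = 0.064516, Q = 3/31 = 0.096774.
d = −0.5·ln(0.774194) − 0.25·ln(0.806452) = −0.5·(-0.255933) − 0.25·(-0.215111) = 0.1817.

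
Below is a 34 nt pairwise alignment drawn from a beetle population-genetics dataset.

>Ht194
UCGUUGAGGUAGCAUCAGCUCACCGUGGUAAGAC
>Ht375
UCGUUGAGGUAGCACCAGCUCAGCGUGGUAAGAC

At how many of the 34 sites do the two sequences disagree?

2

The sequences differ at positions 15 (U/C), 23 (C/G).
That gives 2 mismatches out of 34 aligned sites, so the Hamming distance is 2.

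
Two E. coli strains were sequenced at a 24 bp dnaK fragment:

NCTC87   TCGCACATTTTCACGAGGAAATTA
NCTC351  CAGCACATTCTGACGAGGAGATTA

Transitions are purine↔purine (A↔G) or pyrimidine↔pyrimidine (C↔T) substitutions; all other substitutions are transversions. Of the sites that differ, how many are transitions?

Differing sites — 1:T/C (Ti); 2:C/A (Tv); 10:T/C (Ti); 12:C/G (Tv); 20:A/G (Ti).
Of the 5 differences, 3 transitions and 2 transversions, so the answer is 3.

3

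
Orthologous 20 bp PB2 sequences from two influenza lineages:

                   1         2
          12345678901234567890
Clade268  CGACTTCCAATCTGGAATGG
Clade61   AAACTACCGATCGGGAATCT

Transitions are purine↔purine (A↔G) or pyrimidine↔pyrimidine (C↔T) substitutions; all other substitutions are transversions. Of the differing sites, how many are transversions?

5

The sequences differ at positions 1 (C/A, transversion), 2 (G/A, transition), 6 (T/A, transversion), 9 (A/G, transition), 13 (T/G, transversion), 19 (G/C, transversion), 20 (G/T, transversion).
Of the 7 differences, 2 transitions and 5 transversions, so the answer is 5.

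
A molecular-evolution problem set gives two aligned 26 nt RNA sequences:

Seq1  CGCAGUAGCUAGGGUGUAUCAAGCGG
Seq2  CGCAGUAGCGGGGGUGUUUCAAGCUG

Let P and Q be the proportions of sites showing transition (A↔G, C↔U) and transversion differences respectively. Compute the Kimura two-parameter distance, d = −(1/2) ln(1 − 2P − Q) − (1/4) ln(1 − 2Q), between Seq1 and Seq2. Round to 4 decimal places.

0.1724

Differing sites — 10:U/G (Tv); 11:A/G (Ti); 18:A/U (Tv); 25:G/U (Tv).
Of the 4 differences, 1 transition and 3 transversions over 26 sites: P = 1/26 = 0.038462, Q = 3/26 = 0.115385.
d = −0.5·ln(0.807691) − 0.25·ln(0.769230) = −0.5·(-0.213576) − 0.25·(-0.262365) = 0.1724.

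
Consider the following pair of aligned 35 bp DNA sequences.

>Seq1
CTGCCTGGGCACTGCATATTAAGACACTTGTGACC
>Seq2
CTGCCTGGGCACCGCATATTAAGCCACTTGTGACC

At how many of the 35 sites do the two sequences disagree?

2

Mismatches occur at site 13 (T→C), site 24 (A→C).
That gives 2 mismatches out of 35 aligned sites, so the Hamming distance is 2.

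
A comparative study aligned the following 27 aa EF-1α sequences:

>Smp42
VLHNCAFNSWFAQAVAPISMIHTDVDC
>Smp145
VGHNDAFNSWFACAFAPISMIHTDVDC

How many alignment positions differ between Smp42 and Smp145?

4

The sequences differ at positions 2 (L/G), 5 (C/D), 13 (Q/C), 15 (V/F).
That gives 4 mismatches out of 27 aligned sites, so the Hamming distance is 4.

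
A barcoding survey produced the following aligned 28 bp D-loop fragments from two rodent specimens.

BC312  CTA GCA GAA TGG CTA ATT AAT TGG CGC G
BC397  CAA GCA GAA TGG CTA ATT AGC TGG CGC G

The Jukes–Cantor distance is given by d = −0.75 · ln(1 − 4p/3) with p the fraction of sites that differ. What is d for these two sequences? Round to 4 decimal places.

Differing sites — 2:T/A; 20:A/G; 21:T/C.
p = 3/28 = 0.107143.
d = −0.75 · ln(1 − (4/3)·0.107143) = −0.75 · ln(0.857143) = −0.75 · (-0.154151) = 0.1156.

0.1156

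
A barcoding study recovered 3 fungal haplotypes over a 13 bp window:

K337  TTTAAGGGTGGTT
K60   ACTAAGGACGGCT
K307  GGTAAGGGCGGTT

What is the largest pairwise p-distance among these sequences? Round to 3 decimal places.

0.385

Pairwise Hamming distances:
  K337 vs K60: 5
  K337 vs K307: 3
  K60 vs K307: 4
The largest is 5 mismatches, between K337 and K60; p = 5/13 = 0.385.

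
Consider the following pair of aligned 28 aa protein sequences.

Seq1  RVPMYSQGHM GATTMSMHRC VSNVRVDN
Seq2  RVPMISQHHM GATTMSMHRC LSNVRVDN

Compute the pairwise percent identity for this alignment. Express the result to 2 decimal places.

Mismatches occur at site 5 (Y↔I), site 8 (G↔H), site 21 (V↔L).
25 of the 28 sites match, so the percent identity is 25/28 × 100 = 89.29%.

89.29%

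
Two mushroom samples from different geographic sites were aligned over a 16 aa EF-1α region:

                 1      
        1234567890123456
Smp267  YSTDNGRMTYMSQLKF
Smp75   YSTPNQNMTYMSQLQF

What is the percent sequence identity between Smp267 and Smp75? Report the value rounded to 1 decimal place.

Differing sites — 4:D/P; 6:G/Q; 7:R/N; 15:K/Q.
12 of the 16 sites match, so the percent identity is 12/16 × 100 = 75.0%.

75.0%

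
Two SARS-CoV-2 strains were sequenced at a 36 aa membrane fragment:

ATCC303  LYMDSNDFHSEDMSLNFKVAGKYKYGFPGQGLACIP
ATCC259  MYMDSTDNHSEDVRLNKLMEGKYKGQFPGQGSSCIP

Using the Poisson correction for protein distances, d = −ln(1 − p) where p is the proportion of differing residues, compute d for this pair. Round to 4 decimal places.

Mismatches occur at site 1 (L/M), site 6 (N/T), site 8 (F/N), site 13 (M/V), site 14 (S/R), site 17 (F/K), site 18 (K/L), site 19 (V/M), site 20 (A/E), site 25 (Y/G), site 26 (G/Q), site 32 (L/S), site 33 (A/S).
p = 13/36 = 0.361111.
d = −ln(1 − 0.361111) = −ln(0.638889) = 0.4480.

0.4480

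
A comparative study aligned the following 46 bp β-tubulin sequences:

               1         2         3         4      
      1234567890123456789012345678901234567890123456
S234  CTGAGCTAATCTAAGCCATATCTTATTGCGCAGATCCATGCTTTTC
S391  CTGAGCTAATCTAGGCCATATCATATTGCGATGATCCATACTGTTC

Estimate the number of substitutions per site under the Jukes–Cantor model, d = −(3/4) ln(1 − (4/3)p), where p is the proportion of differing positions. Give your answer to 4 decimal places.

0.1433

Differing sites — 14:A/G; 23:T/A; 31:C/A; 32:A/T; 40:G/A; 43:T/G.
p = 6/46 = 0.130435.
d = −0.75 · ln(1 − (4/3)·0.130435) = −0.75 · ln(0.826087) = −0.75 · (-0.191055) = 0.1433.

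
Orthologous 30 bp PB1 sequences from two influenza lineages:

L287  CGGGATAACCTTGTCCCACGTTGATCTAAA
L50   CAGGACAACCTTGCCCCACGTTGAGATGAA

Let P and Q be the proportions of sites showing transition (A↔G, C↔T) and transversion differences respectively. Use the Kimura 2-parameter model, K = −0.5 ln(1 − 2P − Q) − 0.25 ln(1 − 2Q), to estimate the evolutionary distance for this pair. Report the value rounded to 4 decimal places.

Mismatches occur at site 2 (G/A, transition), site 6 (T/C, transition), site 14 (T/C, transition), site 25 (T/G, transversion), site 26 (C/A, transversion), site 28 (A/G, transition).
Of the 6 differences, 4 transitions and 2 transversions over 30 sites: P = 4/30 = 0.133333, Q = 2/30 = 0.066667.
d = −0.5·ln(0.666667) − 0.25·ln(0.866666) = −0.5·(-0.405465) − 0.25·(-0.143102) = 0.2385.

0.2385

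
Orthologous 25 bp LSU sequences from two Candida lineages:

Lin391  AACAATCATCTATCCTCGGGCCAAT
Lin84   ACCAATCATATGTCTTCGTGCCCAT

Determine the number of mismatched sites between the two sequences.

The sequences differ at positions 2 (A/C), 10 (C/A), 12 (A/G), 15 (C/T), 19 (G/T), 23 (A/C).
That gives 6 mismatches out of 25 aligned sites, so the Hamming distance is 6.

6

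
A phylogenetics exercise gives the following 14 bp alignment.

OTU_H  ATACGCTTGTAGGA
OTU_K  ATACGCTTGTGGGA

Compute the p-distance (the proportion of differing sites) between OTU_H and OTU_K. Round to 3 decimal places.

The sequences differ at position 11 (A/G).
There are 1 differences over 14 sites, so p = 1/14 = 0.071.

0.071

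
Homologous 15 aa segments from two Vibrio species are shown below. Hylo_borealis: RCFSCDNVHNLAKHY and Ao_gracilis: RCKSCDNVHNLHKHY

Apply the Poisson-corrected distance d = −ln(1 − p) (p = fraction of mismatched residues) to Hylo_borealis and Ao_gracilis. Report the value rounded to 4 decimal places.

The sequences differ at positions 3 (F/K), 12 (A/H).
p = 2/15 = 0.133333.
d = −ln(1 − 0.133333) = −ln(0.866667) = 0.1431.

0.1431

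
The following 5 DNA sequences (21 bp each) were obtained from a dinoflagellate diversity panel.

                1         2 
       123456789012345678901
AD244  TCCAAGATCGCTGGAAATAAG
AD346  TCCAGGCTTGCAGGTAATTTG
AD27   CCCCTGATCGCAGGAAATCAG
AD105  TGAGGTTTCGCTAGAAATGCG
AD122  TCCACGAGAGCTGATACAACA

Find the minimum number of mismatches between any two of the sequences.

5

Pairwise Hamming distances:
  AD244 vs AD346: 7
  AD244 vs AD27: 5
  AD244 vs AD105: 9
  AD244 vs AD122: 9
  AD346 vs AD27: 8
  AD346 vs AD105: 11
  AD346 vs AD122: 11
  AD27 vs AD105: 11
  AD27 vs AD122: 13
  AD105 vs AD122: 15
The smallest is 5, between AD244 and AD27.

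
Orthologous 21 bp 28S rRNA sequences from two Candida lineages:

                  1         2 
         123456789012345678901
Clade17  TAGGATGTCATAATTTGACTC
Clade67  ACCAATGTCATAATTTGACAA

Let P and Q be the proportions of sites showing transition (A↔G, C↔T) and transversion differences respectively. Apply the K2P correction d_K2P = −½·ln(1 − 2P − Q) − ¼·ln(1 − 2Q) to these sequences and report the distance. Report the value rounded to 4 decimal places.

The sequences differ at positions 1 (T/A, transversion), 2 (A/C, transversion), 3 (G/C, transversion), 4 (G/A, transition), 20 (T/A, transversion), 21 (C/A, transversion).
Of the 6 differences, 1 transition and 5 transversions over 21 sites: P = 1/21 = 0.047619, Q = 5/21 = 0.238095.
d = −0.5·ln(0.666667) − 0.25·ln(0.523810) = −0.5·(-0.405465) − 0.25·(-0.646626) = 0.3644.

0.3644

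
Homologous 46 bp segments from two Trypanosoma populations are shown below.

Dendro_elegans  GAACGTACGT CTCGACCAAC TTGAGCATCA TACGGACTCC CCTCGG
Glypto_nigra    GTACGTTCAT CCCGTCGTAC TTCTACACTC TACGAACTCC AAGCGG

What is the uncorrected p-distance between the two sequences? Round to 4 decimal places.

Mismatches occur at site 2 (A↔T), site 7 (A↔T), site 9 (G↔A), site 12 (T↔C), site 15 (A↔T), site 17 (C↔G), site 18 (A↔T), site 23 (G↔C), site 24 (A↔T), site 25 (G↔A), site 28 (T↔C), site 29 (C↔T), site 30 (A↔C), site 35 (G↔A), site 41 (C↔A), site 42 (C↔A), site 43 (T↔G).
There are 17 differences over 46 sites, so p = 17/46 = 0.3696.

0.3696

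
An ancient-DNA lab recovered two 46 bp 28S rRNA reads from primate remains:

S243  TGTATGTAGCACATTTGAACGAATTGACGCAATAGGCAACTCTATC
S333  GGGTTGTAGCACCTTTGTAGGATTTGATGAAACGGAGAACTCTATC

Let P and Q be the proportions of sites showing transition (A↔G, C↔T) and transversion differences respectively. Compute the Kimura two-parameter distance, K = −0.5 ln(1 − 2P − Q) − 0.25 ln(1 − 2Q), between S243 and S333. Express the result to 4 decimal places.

0.3548

Differing sites — 1:T/G (Tv); 3:T/G (Tv); 4:A/T (Tv); 13:A/C (Tv); 18:A/T (Tv); 20:C/G (Tv); 23:A/T (Tv); 28:C/T (Ti); 30:C/A (Tv); 33:T/C (Ti); 34:A/G (Ti); 36:G/A (Ti); 37:C/G (Tv).
Of the 13 differences, 4 transitions and 9 transversions over 46 sites: P = 4/46 = 0.086957, Q = 9/46 = 0.195652.
d = −0.5·ln(0.630434) − 0.25·ln(0.608696) = −0.5·(-0.461347) − 0.25·(-0.496436) = 0.3548.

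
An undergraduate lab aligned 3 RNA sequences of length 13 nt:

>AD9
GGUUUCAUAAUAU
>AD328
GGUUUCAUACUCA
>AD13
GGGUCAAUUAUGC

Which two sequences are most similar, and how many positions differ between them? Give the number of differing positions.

Pairwise Hamming distances:
  AD9 vs AD328: 3
  AD9 vs AD13: 6
  AD328 vs AD13: 7
The smallest is 3, between AD9 and AD328.

3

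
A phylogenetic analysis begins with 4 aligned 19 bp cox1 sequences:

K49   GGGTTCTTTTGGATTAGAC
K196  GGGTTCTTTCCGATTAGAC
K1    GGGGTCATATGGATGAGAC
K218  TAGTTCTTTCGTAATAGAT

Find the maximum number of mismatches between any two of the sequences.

10

Pairwise Hamming distances:
  K49 vs K196: 2
  K49 vs K1: 4
  K49 vs K218: 6
  K196 vs K1: 6
  K196 vs K218: 6
  K1 vs K218: 10
The largest is 10, between K1 and K218.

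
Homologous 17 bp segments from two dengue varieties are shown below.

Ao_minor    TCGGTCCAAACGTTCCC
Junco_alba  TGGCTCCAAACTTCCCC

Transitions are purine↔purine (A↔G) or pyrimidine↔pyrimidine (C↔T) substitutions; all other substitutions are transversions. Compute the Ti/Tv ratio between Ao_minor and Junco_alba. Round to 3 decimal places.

The sequences differ at positions 2 (C/G, transversion), 4 (G/C, transversion), 12 (G/T, transversion), 14 (T/C, transition).
Of the 4 differences, 1 transition and 3 transversions, so Ti/Tv = 1/3 = 0.333.

0.333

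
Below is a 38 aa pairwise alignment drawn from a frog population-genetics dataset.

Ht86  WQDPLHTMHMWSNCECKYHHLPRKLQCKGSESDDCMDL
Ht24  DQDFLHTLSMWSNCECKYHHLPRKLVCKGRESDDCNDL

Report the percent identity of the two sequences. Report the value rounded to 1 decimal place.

81.6%

Differing sites — 1:W/D; 4:P/F; 8:M/L; 9:H/S; 26:Q/V; 30:S/R; 36:M/N.
31 of the 38 sites match, so the percent identity is 31/38 × 100 = 81.6%.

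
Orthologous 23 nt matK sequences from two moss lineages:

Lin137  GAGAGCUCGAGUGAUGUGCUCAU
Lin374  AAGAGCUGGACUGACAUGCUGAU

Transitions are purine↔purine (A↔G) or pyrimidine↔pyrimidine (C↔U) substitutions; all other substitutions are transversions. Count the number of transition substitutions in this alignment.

3

Differing sites — 1:G/A (Ti); 8:C/G (Tv); 11:G/C (Tv); 15:U/C (Ti); 16:G/A (Ti); 21:C/G (Tv).
Of the 6 differences, 3 transitions and 3 transversions, so the answer is 3.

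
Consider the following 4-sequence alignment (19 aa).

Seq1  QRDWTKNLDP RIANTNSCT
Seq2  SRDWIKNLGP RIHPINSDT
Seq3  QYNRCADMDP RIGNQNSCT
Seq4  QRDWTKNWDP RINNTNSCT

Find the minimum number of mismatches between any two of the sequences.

2

Pairwise Hamming distances:
  Seq1 vs Seq2: 7
  Seq1 vs Seq3: 9
  Seq1 vs Seq4: 2
  Seq2 vs Seq3: 13
  Seq2 vs Seq4: 8
  Seq3 vs Seq4: 9
The smallest is 2, between Seq1 and Seq4.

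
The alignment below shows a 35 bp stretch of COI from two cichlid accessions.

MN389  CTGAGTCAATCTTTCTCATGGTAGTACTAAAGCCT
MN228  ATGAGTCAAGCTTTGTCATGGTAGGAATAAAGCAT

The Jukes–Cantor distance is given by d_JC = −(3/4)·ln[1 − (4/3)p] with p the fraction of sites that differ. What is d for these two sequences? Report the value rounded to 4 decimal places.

0.1946

The sequences differ at positions 1 (C/A), 10 (T/G), 15 (C/G), 25 (T/G), 27 (C/A), 34 (C/A).
p = 6/35 = 0.171429.
d = −0.75 · ln(1 − (4/3)·0.171429) = −0.75 · ln(0.771428) = −0.75 · (-0.259512) = 0.1946.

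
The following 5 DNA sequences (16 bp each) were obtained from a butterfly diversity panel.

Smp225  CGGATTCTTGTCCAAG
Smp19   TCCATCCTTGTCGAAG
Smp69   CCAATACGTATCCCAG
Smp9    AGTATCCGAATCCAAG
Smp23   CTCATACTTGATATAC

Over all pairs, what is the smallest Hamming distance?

Pairwise Hamming distances:
  Smp225 vs Smp19: 5
  Smp225 vs Smp69: 6
  Smp225 vs Smp9: 6
  Smp225 vs Smp23: 8
  Smp19 vs Smp69: 7
  Smp19 vs Smp9: 7
  Smp19 vs Smp23: 8
  Smp69 vs Smp9: 6
  Smp69 vs Smp23: 9
  Smp9 vs Smp23: 12
The smallest is 5, between Smp225 and Smp19.

5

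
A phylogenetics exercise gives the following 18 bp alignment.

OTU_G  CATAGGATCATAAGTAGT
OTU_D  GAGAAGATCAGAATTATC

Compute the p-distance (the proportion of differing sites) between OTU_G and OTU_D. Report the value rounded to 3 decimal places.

Mismatches occur at site 1 (C/G), site 3 (T/G), site 5 (G/A), site 11 (T/G), site 14 (G/T), site 17 (G/T), site 18 (T/C).
There are 7 differences over 18 sites, so p = 7/18 = 0.389.

0.389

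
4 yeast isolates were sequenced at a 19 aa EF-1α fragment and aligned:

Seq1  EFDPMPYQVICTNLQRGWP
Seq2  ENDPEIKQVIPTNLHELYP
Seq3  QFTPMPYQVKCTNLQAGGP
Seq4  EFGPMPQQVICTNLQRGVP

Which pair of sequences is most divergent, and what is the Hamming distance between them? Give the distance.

12

Pairwise Hamming distances:
  Seq1 vs Seq2: 9
  Seq1 vs Seq3: 5
  Seq1 vs Seq4: 3
  Seq2 vs Seq3: 12
  Seq2 vs Seq4: 10
  Seq3 vs Seq4: 6
The largest is 12, between Seq2 and Seq3.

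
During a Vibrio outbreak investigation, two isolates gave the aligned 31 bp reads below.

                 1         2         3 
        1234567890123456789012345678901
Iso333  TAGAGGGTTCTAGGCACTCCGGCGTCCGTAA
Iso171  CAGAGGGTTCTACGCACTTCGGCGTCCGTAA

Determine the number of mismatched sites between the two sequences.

3

Mismatches occur at site 1 (T/C), site 13 (G/C), site 19 (C/T).
That gives 3 mismatches out of 31 aligned sites, so the Hamming distance is 3.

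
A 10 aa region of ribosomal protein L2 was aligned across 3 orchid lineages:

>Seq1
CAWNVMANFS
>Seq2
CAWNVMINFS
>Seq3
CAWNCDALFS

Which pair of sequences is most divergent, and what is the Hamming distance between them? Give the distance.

Pairwise Hamming distances:
  Seq1 vs Seq2: 1
  Seq1 vs Seq3: 3
  Seq2 vs Seq3: 4
The largest is 4, between Seq2 and Seq3.

4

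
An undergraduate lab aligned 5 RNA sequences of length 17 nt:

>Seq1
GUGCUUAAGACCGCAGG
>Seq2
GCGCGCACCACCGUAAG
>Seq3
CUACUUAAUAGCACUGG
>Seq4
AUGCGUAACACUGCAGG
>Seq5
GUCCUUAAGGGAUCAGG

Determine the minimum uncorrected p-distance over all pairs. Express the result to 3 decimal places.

0.235

Pairwise Hamming distances:
  Seq1 vs Seq2: 7
  Seq1 vs Seq3: 6
  Seq1 vs Seq4: 4
  Seq1 vs Seq5: 5
  Seq2 vs Seq3: 12
  Seq2 vs Seq4: 7
  Seq2 vs Seq5: 12
  Seq3 vs Seq4: 8
  Seq3 vs Seq5: 7
  Seq4 vs Seq5: 8
The smallest is 4 mismatches, between Seq1 and Seq4; p = 4/17 = 0.235.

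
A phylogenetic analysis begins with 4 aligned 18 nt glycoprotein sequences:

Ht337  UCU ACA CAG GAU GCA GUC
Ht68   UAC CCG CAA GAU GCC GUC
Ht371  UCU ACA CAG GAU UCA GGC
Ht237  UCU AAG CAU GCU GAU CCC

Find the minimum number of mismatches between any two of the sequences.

Pairwise Hamming distances:
  Ht337 vs Ht68: 6
  Ht337 vs Ht371: 2
  Ht337 vs Ht237: 8
  Ht68 vs Ht371: 8
  Ht68 vs Ht237: 10
  Ht371 vs Ht237: 9
The smallest is 2, between Ht337 and Ht371.

2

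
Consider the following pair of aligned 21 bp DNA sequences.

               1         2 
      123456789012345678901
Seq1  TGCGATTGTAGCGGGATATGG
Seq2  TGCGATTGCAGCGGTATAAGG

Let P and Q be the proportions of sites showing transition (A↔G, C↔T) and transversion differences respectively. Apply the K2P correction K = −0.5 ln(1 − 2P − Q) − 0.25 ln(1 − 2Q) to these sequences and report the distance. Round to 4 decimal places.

0.1585

Mismatches occur at site 9 (T/C, transition), site 15 (G/T, transversion), site 19 (T/A, transversion).
Of the 3 differences, 1 transition and 2 transversions over 21 sites: P = 1/21 = 0.047619, Q = 2/21 = 0.095238.
d = −0.5·ln(0.809524) − 0.25·ln(0.809524) = −0.5·(-0.211309) − 0.25·(-0.211309) = 0.1585.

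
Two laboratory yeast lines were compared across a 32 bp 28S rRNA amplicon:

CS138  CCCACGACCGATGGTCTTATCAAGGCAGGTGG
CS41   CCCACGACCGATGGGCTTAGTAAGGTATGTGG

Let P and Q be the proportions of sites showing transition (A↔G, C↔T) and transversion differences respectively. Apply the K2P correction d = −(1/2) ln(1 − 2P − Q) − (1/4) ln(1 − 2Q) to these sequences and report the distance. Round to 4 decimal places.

0.1753

Differing sites — 15:T/G (Tv); 20:T/G (Tv); 21:C/T (Ti); 26:C/T (Ti); 28:G/T (Tv).
Of the 5 differences, 2 transitions and 3 transversions over 32 sites: P = 2/32 = 0.062500, Q = 3/32 = 0.093750.
d = −0.5·ln(0.781250) − 0.25·ln(0.812500) = −0.5·(-0.246860) − 0.25·(-0.207639) = 0.1753.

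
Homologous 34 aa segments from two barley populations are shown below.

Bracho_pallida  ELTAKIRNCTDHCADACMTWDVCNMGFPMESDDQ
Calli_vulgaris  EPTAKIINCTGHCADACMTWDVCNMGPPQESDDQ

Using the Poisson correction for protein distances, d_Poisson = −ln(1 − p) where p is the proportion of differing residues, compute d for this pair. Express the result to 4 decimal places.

Mismatches occur at site 2 (L→P), site 7 (R→I), site 11 (D→G), site 27 (F→P), site 29 (M→Q).
p = 5/34 = 0.147059.
d = −ln(1 − 0.147059) = −ln(0.852941) = 0.1591.

0.1591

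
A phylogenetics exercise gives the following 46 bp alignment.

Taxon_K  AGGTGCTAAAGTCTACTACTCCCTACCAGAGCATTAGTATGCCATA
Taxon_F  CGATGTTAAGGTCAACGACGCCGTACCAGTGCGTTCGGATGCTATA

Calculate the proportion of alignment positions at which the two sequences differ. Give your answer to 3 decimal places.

The sequences differ at positions 1 (A/C), 3 (G/A), 6 (C/T), 10 (A/G), 14 (T/A), 17 (T/G), 20 (T/G), 23 (C/G), 30 (A/T), 33 (A/G), 36 (A/C), 38 (T/G), 43 (C/T).
There are 13 differences over 46 sites, so p = 13/46 = 0.283.

0.283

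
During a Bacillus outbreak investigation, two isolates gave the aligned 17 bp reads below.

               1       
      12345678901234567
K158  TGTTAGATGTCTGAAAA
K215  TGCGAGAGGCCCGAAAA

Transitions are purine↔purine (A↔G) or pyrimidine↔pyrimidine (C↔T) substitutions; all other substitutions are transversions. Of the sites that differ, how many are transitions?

The sequences differ at positions 3 (T/C, transition), 4 (T/G, transversion), 8 (T/G, transversion), 10 (T/C, transition), 12 (T/C, transition).
Of the 5 differences, 3 transitions and 2 transversions, so the answer is 3.

3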